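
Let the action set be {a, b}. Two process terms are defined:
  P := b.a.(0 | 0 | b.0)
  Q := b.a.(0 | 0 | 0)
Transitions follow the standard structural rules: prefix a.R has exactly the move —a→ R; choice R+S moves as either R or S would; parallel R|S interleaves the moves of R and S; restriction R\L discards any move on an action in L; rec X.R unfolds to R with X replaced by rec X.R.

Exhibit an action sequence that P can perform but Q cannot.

bab

LTS(P): 4 reachable states
  u0 = b.a.(0 | 0 | b.0) | -b-> u1
  u1 = a.(0 | 0 | b.0) | -a-> u2
  u2 = 0 | 0 | b.0 | -b-> u3
  u3 = 0 | 0 | 0 | stopped
LTS(Q): 3 reachable states
  v0 = b.a.(0 | 0 | 0) | -b-> v1
  v1 = a.(0 | 0 | 0) | -a-> v2
  v2 = 0 | 0 | 0 | stopped
Trace ⟨bab⟩ through P, begin at {u0}:
  after b @ step 1: {u1}
  after a @ step 2: {u2}
  after b @ step 3: {u3}
  ✓ P
Trace ⟨bab⟩ through Q, begin at {v0}:
  after b @ step 1: {v1}
  after a @ step 2: {v2}
  after b @ step 3: no successor for Q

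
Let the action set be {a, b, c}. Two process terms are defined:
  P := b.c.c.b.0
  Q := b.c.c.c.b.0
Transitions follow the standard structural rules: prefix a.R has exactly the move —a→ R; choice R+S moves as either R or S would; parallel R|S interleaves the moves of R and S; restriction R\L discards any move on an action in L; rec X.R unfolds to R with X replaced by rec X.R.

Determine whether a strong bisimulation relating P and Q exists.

P ≁ Q

P's transition system — 5 states:
  m0 = b.c.c.b.0 | --b--▸ m1
  m1 = c.c.b.0 | --c--▸ m2
  m2 = c.b.0 | --c--▸ m3
  m3 = b.0 | --b--▸ m4
  m4 = 0 | ·
Q's transition system — 6 states:
  n0 = b.c.c.c.b.0 | --b--▸ n1
  n1 = c.c.c.b.0 | --c--▸ n2
  n2 = c.c.b.0 | --c--▸ n3
  n3 = c.b.0 | --c--▸ n4
  n4 = b.0 | --b--▸ n5
  n5 = 0 | ·
Partition-refinement fixed point:
  B0 = {m0}
  B1 = {m1, n2}
  B2 = {m2, n3}
  B3 = {m3, n4}
  B4 = {m4, n5}
  B5 = {n0}
  B6 = {n1}
m0 ∈ B0, n0 ∈ B5 → different blocks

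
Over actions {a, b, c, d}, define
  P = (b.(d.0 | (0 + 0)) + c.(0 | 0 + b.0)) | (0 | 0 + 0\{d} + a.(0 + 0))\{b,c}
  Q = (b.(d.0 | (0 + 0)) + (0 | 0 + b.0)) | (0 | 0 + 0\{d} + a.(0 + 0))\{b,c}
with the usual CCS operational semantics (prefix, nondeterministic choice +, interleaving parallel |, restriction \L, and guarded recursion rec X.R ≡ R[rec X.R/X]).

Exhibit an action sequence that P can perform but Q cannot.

c

Reachable graph of P (10 states):
  s0 = (b.(d.0 | (0 + 0)) + c.(0 | 0 + b.0)) | (0 | 0 + 0\{d} + a.(0 + 0))\{b,c} → ··a··> s1, ··b··> s2, ··c··> s3
  s1 = (b.(d.0 | (0 + 0)) + c.(0 | 0 + b.0)) | (0 + 0)\{b,c} → ··b··> s4, ··c··> s5
  s2 = d.0 | (0 + 0) | (0 | 0 + 0\{d} + a.(0 + 0))\{b,c} → ··a··> s4, ··d··> s6
  s3 = (0 | 0 + b.0) | (0 | 0 + 0\{d} + a.(0 + 0))\{b,c} → ··a··> s5, ··b··> s7
  s4 = d.0 | (0 + 0) | (0 + 0)\{b,c} → ··d··> s8
  s5 = (0 | 0 + b.0) | (0 + 0)\{b,c} → ··b··> s9
  s6 = 0 | (0 + 0) | (0 | 0 + 0\{d} + a.(0 + 0))\{b,c} → ··a··> s8
  s7 = 0 | (0 | 0 + 0\{d} + a.(0 + 0))\{b,c} → ··a··> s9
  s8 = 0 | (0 + 0) | (0 + 0)\{b,c} → ∅
  s9 = 0 | (0 + 0)\{b,c} → ∅
Reachable graph of Q (8 states):
  t0 = (b.(d.0 | (0 + 0)) + (0 | 0 + b.0)) | (0 | 0 + 0\{d} + a.(0 + 0))\{b,c} → ··a··> t1, ··b··> t2, ··b··> t3
  t1 = (b.(d.0 | (0 + 0)) + (0 | 0 + b.0)) | (0 + 0)\{b,c} → ··b··> t4, ··b··> t5
  t2 = 0 | (0 | 0 + 0\{d} + a.(0 + 0))\{b,c} → ··a··> t4
  t3 = d.0 | (0 + 0) | (0 | 0 + 0\{d} + a.(0 + 0))\{b,c} → ··a··> t5, ··d··> t6
  t4 = 0 | (0 + 0)\{b,c} → ∅
  t5 = d.0 | (0 + 0) | (0 + 0)\{b,c} → ··d··> t7
  t6 = 0 | (0 + 0) | (0 | 0 + 0\{d} + a.(0 + 0))\{b,c} → ··a··> t7
  t7 = 0 | (0 + 0) | (0 + 0)\{b,c} → ∅
Trace ⟨c⟩ through P, begin at {s0}:
  [1] c ⇒ {s3}
  — P admits the full trace.
Trace ⟨c⟩ through Q, begin at {t0}:
  [1] c ⇒ ∅ (Q stuck)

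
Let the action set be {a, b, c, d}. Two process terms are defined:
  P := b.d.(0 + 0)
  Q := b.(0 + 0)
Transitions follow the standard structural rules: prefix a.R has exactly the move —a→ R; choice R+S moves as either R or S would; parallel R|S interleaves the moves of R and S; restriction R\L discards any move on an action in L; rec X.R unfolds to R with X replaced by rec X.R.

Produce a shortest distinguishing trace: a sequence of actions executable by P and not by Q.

Reachable graph of P (3 states):
  p0 = b.d.(0 + 0) | —b→ p1
  p1 = d.(0 + 0) | —d→ p2
  p2 = 0 + 0 | ·
Reachable graph of Q (2 states):
  q0 = b.(0 + 0) | —b→ q1
  q1 = 0 + 0 | ·
Executing bd from P (initial set {p0}):
  step 1 (b): {p1}
  step 2 (d): {p2}
  — P admits the full trace.
Executing bd from Q (initial set {q0}):
  step 1 (b): {q1}
  step 2 (d): ∅ (Q stuck)

bd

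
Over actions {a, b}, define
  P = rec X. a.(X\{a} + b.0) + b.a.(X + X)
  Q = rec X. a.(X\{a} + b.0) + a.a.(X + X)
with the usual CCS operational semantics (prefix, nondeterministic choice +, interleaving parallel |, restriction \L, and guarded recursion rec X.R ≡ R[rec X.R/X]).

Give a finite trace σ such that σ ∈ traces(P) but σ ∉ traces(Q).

P's transition system — 6 states:
  u0 = rec X. a.(X\{a} + b.0) + b.a.(X + X) :: --a--▸ u1, --b--▸ u2
  u1 = (rec X. a.(X\{a} + b.0) + b.a.(X + X))\{a} + b.0 :: --b--▸ u3, --b--▸ u4
  u2 = a.((rec X. a.(X\{a} + b.0) + b.a.(X + X)) + (rec X. a.(X\{a} + b.0) + b.a.(X + X))) :: --a--▸ u5
  u3 = (a.((rec X. a.(X\{a} + b.0) + b.a.(X + X)) + (rec X. a.(X\{a} + b.0) + b.a.(X + X))))\{a} :: stopped
  u4 = 0 :: stopped
  u5 = (rec X. a.(X\{a} + b.0) + b.a.(X + X)) + (rec X. a.(X\{a} + b.0) + b.a.(X + X)) :: --a--▸ u1, --b--▸ u2
Q's transition system — 5 states:
  v0 = rec X. a.(X\{a} + b.0) + a.a.(X + X) :: --a--▸ v1, --a--▸ v2
  v1 = (rec X. a.(X\{a} + b.0) + a.a.(X + X))\{a} + b.0 :: --b--▸ v3
  v2 = a.((rec X. a.(X\{a} + b.0) + a.a.(X + X)) + (rec X. a.(X\{a} + b.0) + a.a.(X + X))) :: --a--▸ v4
  v3 = 0 :: stopped
  v4 = (rec X. a.(X\{a} + b.0) + a.a.(X + X)) + (rec X. a.(X\{a} + b.0) + a.a.(X + X)) :: --a--▸ v1, --a--▸ v2
Trace ⟨b⟩ through P, begin at {u0}:
  after b @ step 1: {u2}
  — P admits the full trace.
Trace ⟨b⟩ through Q, begin at {v0}:
  after b @ step 1: no successor for Q

b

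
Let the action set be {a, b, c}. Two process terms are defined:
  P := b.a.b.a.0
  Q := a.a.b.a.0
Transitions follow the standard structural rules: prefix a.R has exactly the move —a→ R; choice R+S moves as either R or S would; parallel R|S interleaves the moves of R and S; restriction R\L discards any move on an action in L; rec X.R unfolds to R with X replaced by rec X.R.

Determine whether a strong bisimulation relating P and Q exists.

not bisimilar

Reachable graph of P (5 states):
  s0 = b.a.b.a.0 ⊢ ··b··> s1
  s1 = a.b.a.0 ⊢ ··a··> s2
  s2 = b.a.0 ⊢ ··b··> s3
  s3 = a.0 ⊢ ··a··> s4
  s4 = 0 ⊢ stopped
Reachable graph of Q (5 states):
  t0 = a.a.b.a.0 ⊢ ··a··> t1
  t1 = a.b.a.0 ⊢ ··a··> t2
  t2 = b.a.0 ⊢ ··b··> t3
  t3 = a.0 ⊢ ··a··> t4
  t4 = 0 ⊢ stopped
Partition-refinement fixed point:
  B0 = {s0}
  B1 = {s1, t1}
  B2 = {s2, t2}
  B3 = {s3, t3}
  B4 = {s4, t4}
  B5 = {t0}
s0 ∈ B0, t0 ∈ B5 → different blocks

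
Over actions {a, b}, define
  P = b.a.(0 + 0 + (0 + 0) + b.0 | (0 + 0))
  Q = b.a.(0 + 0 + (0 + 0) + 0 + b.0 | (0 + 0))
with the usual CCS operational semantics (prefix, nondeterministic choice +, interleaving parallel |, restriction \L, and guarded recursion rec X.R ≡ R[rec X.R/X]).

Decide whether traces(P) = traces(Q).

trace-equivalent

Reachable graph of P (4 states):
  p0 = b.a.(0 + 0 + (0 + 0) + b.0 | (0 + 0)) → —b→ p1
  p1 = a.(0 + 0 + (0 + 0) + b.0 | (0 + 0)) → —a→ p2
  p2 = 0 + 0 + (0 + 0) + b.0 | (0 + 0) → —b→ p3
  p3 = 0 | (0 + 0) → (no moves)
Reachable graph of Q (4 states):
  q0 = b.a.(0 + 0 + (0 + 0) + 0 + b.0 | (0 + 0)) → —b→ q1
  q1 = a.(0 + 0 + (0 + 0) + 0 + b.0 | (0 + 0)) → —a→ q2
  q2 = 0 + 0 + (0 + 0) + 0 + b.0 | (0 + 0) → —b→ q3
  q3 = 0 | (0 + 0) → (no moves)
Coarsest stable partition (strong bisimilarity classes):
  B0 = {p0, q0}
  B1 = {p1, q1}
  B2 = {p2, q2}
  B3 = {p3, q3}
p0 ∈ B0, q0 ∈ B0 → same block
Bisimilar ⇒ trace-equivalent.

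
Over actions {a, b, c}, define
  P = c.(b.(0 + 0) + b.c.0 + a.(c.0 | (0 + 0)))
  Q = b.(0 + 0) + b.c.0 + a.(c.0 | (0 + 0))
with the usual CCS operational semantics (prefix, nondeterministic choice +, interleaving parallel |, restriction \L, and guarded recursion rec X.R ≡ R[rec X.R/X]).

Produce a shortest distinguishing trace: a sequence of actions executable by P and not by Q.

c

LTS(P): 7 reachable states
  u0 = c.(b.(0 + 0) + b.c.0 + a.(c.0 | (0 + 0))) has moves -c-> u1
  u1 = b.(0 + 0) + b.c.0 + a.(c.0 | (0 + 0)) has moves -a-> u2, -b-> u3, -b-> u4
  u2 = c.0 | (0 + 0) has moves -c-> u5
  u3 = 0 + 0 has moves (no moves)
  u4 = c.0 has moves -c-> u6
  u5 = 0 | (0 + 0) has moves (no moves)
  u6 = 0 has moves (no moves)
LTS(Q): 6 reachable states
  v0 = b.(0 + 0) + b.c.0 + a.(c.0 | (0 + 0)) has moves -a-> v1, -b-> v2, -b-> v3
  v1 = c.0 | (0 + 0) has moves -c-> v4
  v2 = 0 + 0 has moves (no moves)
  v3 = c.0 has moves -c-> v5
  v4 = 0 | (0 + 0) has moves (no moves)
  v5 = 0 has moves (no moves)
Run σ = ⟨c⟩ on P: start {u0}
  after c @ step 1: {u1}
  — P admits the full trace.
Run σ = ⟨c⟩ on Q: start {v0}
  after c @ step 1: no successor for Q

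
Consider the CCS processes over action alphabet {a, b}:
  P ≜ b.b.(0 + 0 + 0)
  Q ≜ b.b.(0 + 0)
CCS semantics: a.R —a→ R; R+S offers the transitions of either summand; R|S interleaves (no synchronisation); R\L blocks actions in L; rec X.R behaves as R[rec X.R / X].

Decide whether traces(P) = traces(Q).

Reachable graph of P (3 states):
  m0 = b.b.(0 + 0 + 0) → —b→ m1
  m1 = b.(0 + 0 + 0) → —b→ m2
  m2 = 0 + 0 + 0 → ∅
Reachable graph of Q (3 states):
  n0 = b.b.(0 + 0) → —b→ n1
  n1 = b.(0 + 0) → —b→ n2
  n2 = 0 + 0 → ∅
Bisimilarity quotient blocks:
  B0 = {m0, n0}
  B1 = {m1, n1}
  B2 = {m2, n2}
m0 ∈ B0, n0 ∈ B0 → same block
Bisimilar ⇒ trace-equivalent.

trace-equivalent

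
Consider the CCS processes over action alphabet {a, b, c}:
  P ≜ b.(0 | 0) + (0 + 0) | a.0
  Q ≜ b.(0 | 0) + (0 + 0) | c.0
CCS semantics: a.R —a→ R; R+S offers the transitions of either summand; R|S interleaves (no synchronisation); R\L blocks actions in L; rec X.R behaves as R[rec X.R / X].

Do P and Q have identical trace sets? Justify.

trace-distinct — witness ⟨a⟩

Reachable graph of P (3 states):
  s0 = b.(0 | 0) + (0 + 0) | a.0 ⊢ =a=> s1, =b=> s2
  s1 = (0 + 0) | 0 ⊢ (no moves)
  s2 = 0 | 0 ⊢ (no moves)
Reachable graph of Q (3 states):
  t0 = b.(0 | 0) + (0 + 0) | c.0 ⊢ =b=> t1, =c=> t2
  t1 = 0 | 0 ⊢ (no moves)
  t2 = (0 + 0) | 0 ⊢ (no moves)
Run σ = ⟨a⟩ on P: start {s0}
  [1] a ⇒ {s1}
  P completes σ.
Run σ = ⟨a⟩ on Q: start {t0}
  [1] a ⇒ ∅ (Q stuck)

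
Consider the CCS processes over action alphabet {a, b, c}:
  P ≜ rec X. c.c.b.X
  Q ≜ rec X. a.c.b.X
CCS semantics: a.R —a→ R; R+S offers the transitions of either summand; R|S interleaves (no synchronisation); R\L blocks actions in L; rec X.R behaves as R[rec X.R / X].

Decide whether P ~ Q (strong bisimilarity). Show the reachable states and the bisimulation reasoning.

not bisimilar

Reachable graph of P (3 states):
  m0 = rec X. c.c.b.X :: -c-> m1
  m1 = c.b.(rec X. c.c.b.X) :: -c-> m2
  m2 = b.(rec X. c.c.b.X) :: -b-> m0
Reachable graph of Q (3 states):
  n0 = rec X. a.c.b.X :: -a-> n1
  n1 = c.b.(rec X. a.c.b.X) :: -c-> n2
  n2 = b.(rec X. a.c.b.X) :: -b-> n0
Partition-refinement fixed point:
  B0 = {m0}
  B1 = {m1}
  B2 = {m2}
  B3 = {n0}
  B4 = {n1}
  B5 = {n2}
m0 ∈ B0, n0 ∈ B3 → different blocks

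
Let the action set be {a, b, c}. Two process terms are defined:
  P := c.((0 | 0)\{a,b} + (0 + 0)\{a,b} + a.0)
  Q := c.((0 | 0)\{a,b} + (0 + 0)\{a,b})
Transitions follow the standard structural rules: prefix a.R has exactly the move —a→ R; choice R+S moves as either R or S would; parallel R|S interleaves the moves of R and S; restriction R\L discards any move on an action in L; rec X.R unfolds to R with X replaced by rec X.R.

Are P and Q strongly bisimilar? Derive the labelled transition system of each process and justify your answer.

P's transition system — 3 states:
  s0 = c.((0 | 0)\{a,b} + (0 + 0)\{a,b} + a.0) ⊢ -c-> s1
  s1 = (0 | 0)\{a,b} + (0 + 0)\{a,b} + a.0 ⊢ -a-> s2
  s2 = 0 ⊢ stopped
Q's transition system — 2 states:
  t0 = c.((0 | 0)\{a,b} + (0 + 0)\{a,b}) ⊢ -c-> t1
  t1 = (0 | 0)\{a,b} + (0 + 0)\{a,b} ⊢ stopped
Partition-refinement fixed point:
  B0 = {s0}
  B1 = {s1}
  B2 = {s2, t1}
  B3 = {t0}
s0 ∈ B0, t0 ∈ B3 → different blocks

NO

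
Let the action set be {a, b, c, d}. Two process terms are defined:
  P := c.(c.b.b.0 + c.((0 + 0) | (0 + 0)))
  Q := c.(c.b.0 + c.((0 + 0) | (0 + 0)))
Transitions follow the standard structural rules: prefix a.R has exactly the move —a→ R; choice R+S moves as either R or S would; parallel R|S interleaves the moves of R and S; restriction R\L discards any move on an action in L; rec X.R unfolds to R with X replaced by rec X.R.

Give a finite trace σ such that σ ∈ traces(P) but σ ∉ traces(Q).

ccbb

P's transition system — 6 states:
  u0 = c.(c.b.b.0 + c.((0 + 0) | (0 + 0))) has moves ··c··> u1
  u1 = c.b.b.0 + c.((0 + 0) | (0 + 0)) has moves ··c··> u2, ··c··> u3
  u2 = (0 + 0) | (0 + 0) has moves (no moves)
  u3 = b.b.0 has moves ··b··> u4
  u4 = b.0 has moves ··b··> u5
  u5 = 0 has moves (no moves)
Q's transition system — 5 states:
  v0 = c.(c.b.0 + c.((0 + 0) | (0 + 0))) has moves ··c··> v1
  v1 = c.b.0 + c.((0 + 0) | (0 + 0)) has moves ··c··> v2, ··c··> v3
  v2 = (0 + 0) | (0 + 0) has moves (no moves)
  v3 = b.0 has moves ··b··> v4
  v4 = 0 has moves (no moves)
Run σ = ⟨ccbb⟩ on P: start {u0}
  [1] c ⇒ {u1}
  [2] c ⇒ {u2, u3}
  [3] b ⇒ {u4}
  [4] b ⇒ {u5}
  P completes σ.
Run σ = ⟨ccbb⟩ on Q: start {v0}
  [1] c ⇒ {v1}
  [2] c ⇒ {v2, v3}
  [3] b ⇒ {v4}
  [4] b ⇒ ∅  — Q cannot continue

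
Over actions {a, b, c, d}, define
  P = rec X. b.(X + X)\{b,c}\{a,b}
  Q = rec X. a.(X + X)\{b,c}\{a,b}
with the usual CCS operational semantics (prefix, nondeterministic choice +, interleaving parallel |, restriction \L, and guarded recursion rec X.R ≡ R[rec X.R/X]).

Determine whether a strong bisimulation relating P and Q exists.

P's transition system — 2 states:
  p0 = rec X. b.(X + X)\{b,c}\{a,b} ⊢ ··b··> p1
  p1 = ((rec X. b.(X + X)\{b,c}\{a,b}) + (rec X. b.(X + X)\{b,c}\{a,b}))\{b,c}\{a,b} ⊢ ∅
Q's transition system — 2 states:
  q0 = rec X. a.(X + X)\{b,c}\{a,b} ⊢ ··a··> q1
  q1 = ((rec X. a.(X + X)\{b,c}\{a,b}) + (rec X. a.(X + X)\{b,c}\{a,b}))\{b,c}\{a,b} ⊢ ∅
Coarsest stable partition (strong bisimilarity classes):
  B0 = {p0}
  B1 = {p1, q1}
  B2 = {q0}
p0 ∈ B0, q0 ∈ B2 → different blocks

not bisimilar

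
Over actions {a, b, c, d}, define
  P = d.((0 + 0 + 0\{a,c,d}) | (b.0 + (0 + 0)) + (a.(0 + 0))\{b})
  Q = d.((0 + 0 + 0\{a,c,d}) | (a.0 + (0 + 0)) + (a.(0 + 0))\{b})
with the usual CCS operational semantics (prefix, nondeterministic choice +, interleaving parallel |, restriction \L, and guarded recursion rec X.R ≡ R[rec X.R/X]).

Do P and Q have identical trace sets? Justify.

trace-distinct — witness ⟨db⟩

Reachable graph of P (4 states):
  p0 = d.((0 + 0 + 0\{a,c,d}) | (b.0 + (0 + 0)) + (a.(0 + 0))\{b}) | =d=> p1
  p1 = (0 + 0 + 0\{a,c,d}) | (b.0 + (0 + 0)) + (a.(0 + 0))\{b} | =a=> p2, =b=> p3
  p2 = (0 + 0)\{b} | ∅
  p3 = (0 + 0 + 0\{a,c,d}) | 0 | ∅
Reachable graph of Q (4 states):
  q0 = d.((0 + 0 + 0\{a,c,d}) | (a.0 + (0 + 0)) + (a.(0 + 0))\{b}) | =d=> q1
  q1 = (0 + 0 + 0\{a,c,d}) | (a.0 + (0 + 0)) + (a.(0 + 0))\{b} | =a=> q2, =a=> q3
  q2 = (0 + 0 + 0\{a,c,d}) | 0 | ∅
  q3 = (0 + 0)\{b} | ∅
Trace ⟨db⟩ through P, begin at {p0}:
  [1] d ⇒ {p1}
  [2] b ⇒ {p3}
  ✓ P
Trace ⟨db⟩ through Q, begin at {q0}:
  [1] d ⇒ {q1}
  [2] b ⇒ no successor for Q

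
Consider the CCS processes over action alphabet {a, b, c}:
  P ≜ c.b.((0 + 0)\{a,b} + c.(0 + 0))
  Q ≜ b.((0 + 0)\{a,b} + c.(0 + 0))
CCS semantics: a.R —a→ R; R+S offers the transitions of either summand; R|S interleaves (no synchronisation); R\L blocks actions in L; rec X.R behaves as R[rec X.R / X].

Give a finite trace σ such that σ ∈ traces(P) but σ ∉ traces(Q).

c

Reachable graph of P (4 states):
  p0 = c.b.((0 + 0)\{a,b} + c.(0 + 0)) | ··c··> p1
  p1 = b.((0 + 0)\{a,b} + c.(0 + 0)) | ··b··> p2
  p2 = (0 + 0)\{a,b} + c.(0 + 0) | ··c··> p3
  p3 = 0 + 0 | ·
Reachable graph of Q (3 states):
  q0 = b.((0 + 0)\{a,b} + c.(0 + 0)) | ··b··> q1
  q1 = (0 + 0)\{a,b} + c.(0 + 0) | ··c··> q2
  q2 = 0 + 0 | ·
Executing c from P (initial set {p0}):
  [1] c ⇒ {p1}
  — P admits the full trace.
Executing c from Q (initial set {q0}):
  [1] c ⇒ no successor for Q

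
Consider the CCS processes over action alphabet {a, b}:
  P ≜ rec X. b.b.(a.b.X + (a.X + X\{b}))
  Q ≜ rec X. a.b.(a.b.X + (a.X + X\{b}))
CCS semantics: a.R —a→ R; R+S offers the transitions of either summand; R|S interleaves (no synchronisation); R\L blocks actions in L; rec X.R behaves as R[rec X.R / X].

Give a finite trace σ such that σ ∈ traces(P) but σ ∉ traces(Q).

LTS(P): 4 reachable states
  p0 = rec X. b.b.(a.b.X + (a.X + X\{b})) ⊢ ··b··> p1
  p1 = b.(a.b.(rec X. b.b.(a.b.X + (a.X + X\{b}))) + (a.(rec X. b.b.(a.b.X + (a.X + X\{b}))) + (rec X. b.b.(a.b.X + (a.X + X\{b})))\{b})) ⊢ ··b··> p2
  p2 = a.b.(rec X. b.b.(a.b.X + (a.X + X\{b}))) + (a.(rec X. b.b.(a.b.X + (a.X + X\{b}))) + (rec X. b.b.(a.b.X + (a.X + X\{b})))\{b}) ⊢ ··a··> p0, ··a··> p3
  p3 = b.(rec X. b.b.(a.b.X + (a.X + X\{b}))) ⊢ ··b··> p0
LTS(Q): 5 reachable states
  q0 = rec X. a.b.(a.b.X + (a.X + X\{b})) ⊢ ··a··> q1
  q1 = b.(a.b.(rec X. a.b.(a.b.X + (a.X + X\{b}))) + (a.(rec X. a.b.(a.b.X + (a.X + X\{b}))) + (rec X. a.b.(a.b.X + (a.X + X\{b})))\{b})) ⊢ ··b··> q2
  q2 = a.b.(rec X. a.b.(a.b.X + (a.X + X\{b}))) + (a.(rec X. a.b.(a.b.X + (a.X + X\{b}))) + (rec X. a.b.(a.b.X + (a.X + X\{b})))\{b}) ⊢ ··a··> q0, ··a··> q3, ··a··> q4
  q3 = (b.(a.b.(rec X. a.b.(a.b.X + (a.X + X\{b}))) + (a.(rec X. a.b.(a.b.X + (a.X + X\{b}))) + (rec X. a.b.(a.b.X + (a.X + X\{b})))\{b})))\{b} ⊢ (no moves)
  q4 = b.(rec X. a.b.(a.b.X + (a.X + X\{b}))) ⊢ ··b··> q0
Trace ⟨b⟩ through P, begin at {p0}:
  after b @ step 1: {p1}
  — P admits the full trace.
Trace ⟨b⟩ through Q, begin at {q0}:
  after b @ step 1: ∅ (Q stuck)

b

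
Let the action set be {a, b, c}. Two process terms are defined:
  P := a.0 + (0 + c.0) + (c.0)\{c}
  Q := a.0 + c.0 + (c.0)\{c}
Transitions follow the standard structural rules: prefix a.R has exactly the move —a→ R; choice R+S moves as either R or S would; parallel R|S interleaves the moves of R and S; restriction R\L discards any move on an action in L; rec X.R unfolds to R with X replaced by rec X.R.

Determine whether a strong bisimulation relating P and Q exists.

P's transition system — 2 states:
  m0 = a.0 + (0 + c.0) + (c.0)\{c} → -a-> m1, -c-> m1
  m1 = 0 → (no moves)
Q's transition system — 2 states:
  n0 = a.0 + c.0 + (c.0)\{c} → -a-> n1, -c-> n1
  n1 = 0 → (no moves)
Partition-refinement fixed point:
  B0 = {m0, n0}
  B1 = {m1, n1}
m0 ∈ B0, n0 ∈ B0 → same block

P ~ Q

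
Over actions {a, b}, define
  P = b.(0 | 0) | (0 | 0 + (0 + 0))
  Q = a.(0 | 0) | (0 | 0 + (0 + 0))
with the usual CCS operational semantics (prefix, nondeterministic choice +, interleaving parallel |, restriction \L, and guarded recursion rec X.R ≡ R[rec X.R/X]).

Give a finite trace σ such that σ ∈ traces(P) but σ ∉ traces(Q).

b

LTS(P): 2 reachable states
  m0 = b.(0 | 0) | (0 | 0 + (0 + 0)) ⊢ -b-> m1
  m1 = 0 | 0 | (0 | 0 + (0 + 0)) ⊢ ∅
LTS(Q): 2 reachable states
  n0 = a.(0 | 0) | (0 | 0 + (0 + 0)) ⊢ -a-> n1
  n1 = 0 | 0 | (0 | 0 + (0 + 0)) ⊢ ∅
Executing b from P (initial set {m0}):
  after b @ step 1: {m1}
  — P admits the full trace.
Executing b from Q (initial set {n0}):
  after b @ step 1: ∅  — Q cannot continue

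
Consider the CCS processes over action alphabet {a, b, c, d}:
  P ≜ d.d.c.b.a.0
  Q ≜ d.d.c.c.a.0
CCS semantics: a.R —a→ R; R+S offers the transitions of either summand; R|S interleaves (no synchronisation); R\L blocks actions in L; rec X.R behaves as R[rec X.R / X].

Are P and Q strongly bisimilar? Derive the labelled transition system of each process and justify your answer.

P's transition system — 6 states:
  p0 = d.d.c.b.a.0 → =d=> p1
  p1 = d.c.b.a.0 → =d=> p2
  p2 = c.b.a.0 → =c=> p3
  p3 = b.a.0 → =b=> p4
  p4 = a.0 → =a=> p5
  p5 = 0 → ∅
Q's transition system — 6 states:
  q0 = d.d.c.c.a.0 → =d=> q1
  q1 = d.c.c.a.0 → =d=> q2
  q2 = c.c.a.0 → =c=> q3
  q3 = c.a.0 → =c=> q4
  q4 = a.0 → =a=> q5
  q5 = 0 → ∅
Coarsest stable partition (strong bisimilarity classes):
  B0 = {p0}
  B1 = {p1}
  B2 = {p2}
  B3 = {p3}
  B4 = {p4, q4}
  B5 = {p5, q5}
  B6 = {q0}
  B7 = {q1}
  B8 = {q2}
  B9 = {q3}
p0 ∈ B0, q0 ∈ B6 → different blocks

NO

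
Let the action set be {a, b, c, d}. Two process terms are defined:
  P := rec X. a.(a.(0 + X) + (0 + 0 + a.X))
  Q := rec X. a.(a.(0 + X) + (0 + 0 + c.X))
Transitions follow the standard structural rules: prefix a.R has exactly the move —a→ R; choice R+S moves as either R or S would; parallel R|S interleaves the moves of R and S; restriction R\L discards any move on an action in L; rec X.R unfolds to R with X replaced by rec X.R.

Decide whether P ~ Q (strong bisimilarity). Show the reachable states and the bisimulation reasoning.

P ≁ Q

LTS(P): 3 reachable states
  s0 = rec X. a.(a.(0 + X) + (0 + 0 + a.X)) ⊢ =a=> s1
  s1 = a.(0 + (rec X. a.(a.(0 + X) + (0 + 0 + a.X)))) + (0 + 0 + a.(rec X. a.(a.(0 + X) + (0 + 0 + a.X)))) ⊢ =a=> s0, =a=> s2
  s2 = 0 + (rec X. a.(a.(0 + X) + (0 + 0 + a.X))) ⊢ =a=> s1
LTS(Q): 3 reachable states
  t0 = rec X. a.(a.(0 + X) + (0 + 0 + c.X)) ⊢ =a=> t1
  t1 = a.(0 + (rec X. a.(a.(0 + X) + (0 + 0 + c.X)))) + (0 + 0 + c.(rec X. a.(a.(0 + X) + (0 + 0 + c.X)))) ⊢ =a=> t2, =c=> t0
  t2 = 0 + (rec X. a.(a.(0 + X) + (0 + 0 + c.X))) ⊢ =a=> t1
Bisimilarity quotient blocks:
  B0 = {s0, s1, s2}
  B1 = {t0, t2}
  B2 = {t1}
s0 ∈ B0, t0 ∈ B1 → different blocks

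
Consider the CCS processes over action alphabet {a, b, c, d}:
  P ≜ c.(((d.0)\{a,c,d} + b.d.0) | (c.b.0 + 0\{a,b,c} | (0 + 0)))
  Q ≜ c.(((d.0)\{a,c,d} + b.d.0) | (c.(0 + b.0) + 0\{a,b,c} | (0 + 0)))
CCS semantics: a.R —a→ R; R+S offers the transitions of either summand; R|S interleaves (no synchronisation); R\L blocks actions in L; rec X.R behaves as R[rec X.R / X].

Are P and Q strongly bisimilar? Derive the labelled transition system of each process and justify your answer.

P ~ Q

P's transition system — 10 states:
  p0 = c.(((d.0)\{a,c,d} + b.d.0) | (c.b.0 + 0\{a,b,c} | (0 + 0))) :: --c--▸ p1
  p1 = ((d.0)\{a,c,d} + b.d.0) | (c.b.0 + 0\{a,b,c} | (0 + 0)) :: --b--▸ p2, --c--▸ p3
  p2 = d.0 | (c.b.0 + 0\{a,b,c} | (0 + 0)) :: --c--▸ p4, --d--▸ p5
  p3 = ((d.0)\{a,c,d} + b.d.0) | b.0 :: --b--▸ p4, --b--▸ p6
  p4 = d.0 | b.0 :: --b--▸ p7, --d--▸ p8
  p5 = 0 | (c.b.0 + 0\{a,b,c} | (0 + 0)) :: --c--▸ p8
  p6 = ((d.0)\{a,c,d} + b.d.0) | 0 :: --b--▸ p7
  p7 = d.0 | 0 :: --d--▸ p9
  p8 = 0 | b.0 :: --b--▸ p9
  p9 = 0 | 0 :: ∅
Q's transition system — 10 states:
  q0 = c.(((d.0)\{a,c,d} + b.d.0) | (c.(0 + b.0) + 0\{a,b,c} | (0 + 0))) :: --c--▸ q1
  q1 = ((d.0)\{a,c,d} + b.d.0) | (c.(0 + b.0) + 0\{a,b,c} | (0 + 0)) :: --b--▸ q2, --c--▸ q3
  q2 = d.0 | (c.(0 + b.0) + 0\{a,b,c} | (0 + 0)) :: --c--▸ q4, --d--▸ q5
  q3 = ((d.0)\{a,c,d} + b.d.0) | (0 + b.0) :: --b--▸ q4, --b--▸ q6
  q4 = d.0 | (0 + b.0) :: --b--▸ q7, --d--▸ q8
  q5 = 0 | (c.(0 + b.0) + 0\{a,b,c} | (0 + 0)) :: --c--▸ q8
  q6 = ((d.0)\{a,c,d} + b.d.0) | 0 :: --b--▸ q7
  q7 = d.0 | 0 :: --d--▸ q9
  q8 = 0 | (0 + b.0) :: --b--▸ q9
  q9 = 0 | 0 :: ∅
Partition-refinement fixed point:
  B0 = {p0, q0}
  B1 = {p1, q1}
  B2 = {p3, q3}
  B3 = {p4, q4}
  B4 = {p7, q7}
  B5 = {p9, q9}
  B6 = {p8, q8}
  B7 = {p6, q6}
  B8 = {p2, q2}
  B9 = {p5, q5}
p0 ∈ B0, q0 ∈ B0 → same block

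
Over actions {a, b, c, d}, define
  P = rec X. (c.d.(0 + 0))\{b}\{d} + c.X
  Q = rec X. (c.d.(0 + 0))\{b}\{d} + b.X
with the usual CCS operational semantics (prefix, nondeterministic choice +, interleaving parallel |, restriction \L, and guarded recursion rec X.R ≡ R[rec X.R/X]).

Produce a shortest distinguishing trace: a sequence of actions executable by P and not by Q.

cc

Reachable graph of P (2 states):
  u0 = rec X. (c.d.(0 + 0))\{b}\{d} + c.X ⊢ =c=> u0, =c=> u1
  u1 = (d.(0 + 0))\{b}\{d} ⊢ stopped
Reachable graph of Q (2 states):
  v0 = rec X. (c.d.(0 + 0))\{b}\{d} + b.X ⊢ =b=> v0, =c=> v1
  v1 = (d.(0 + 0))\{b}\{d} ⊢ stopped
Trace ⟨cc⟩ through P, begin at {u0}:
  after c @ step 1: {u0, u1}
  after c @ step 2: {u0, u1}
  ✓ P
Trace ⟨cc⟩ through Q, begin at {v0}:
  after c @ step 1: {v1}
  after c @ step 2: no successor for Q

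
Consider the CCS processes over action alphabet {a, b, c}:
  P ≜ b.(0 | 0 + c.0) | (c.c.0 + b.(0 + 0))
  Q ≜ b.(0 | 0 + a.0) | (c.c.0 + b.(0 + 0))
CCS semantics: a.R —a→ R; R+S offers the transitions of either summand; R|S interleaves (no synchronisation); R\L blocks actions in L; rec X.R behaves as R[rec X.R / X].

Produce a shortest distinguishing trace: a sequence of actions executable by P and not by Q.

P's transition system — 12 states:
  u0 = b.(0 | 0 + c.0) | (c.c.0 + b.(0 + 0)) :: --b--▸ u1, --b--▸ u2, --c--▸ u3
  u1 = (0 | 0 + c.0) | (c.c.0 + b.(0 + 0)) :: --b--▸ u4, --c--▸ u5, --c--▸ u6
  u2 = b.(0 | 0 + c.0) | (0 + 0) :: --b--▸ u4
  u3 = b.(0 | 0 + c.0) | c.0 :: --b--▸ u5, --c--▸ u7
  u4 = (0 | 0 + c.0) | (0 + 0) :: --c--▸ u8
  u5 = (0 | 0 + c.0) | c.0 :: --c--▸ u10, --c--▸ u9
  u6 = 0 | (c.c.0 + b.(0 + 0)) :: --b--▸ u8, --c--▸ u10
  u7 = b.(0 | 0 + c.0) | 0 :: --b--▸ u9
  u8 = 0 | (0 + 0) :: deadlocked
  u9 = (0 | 0 + c.0) | 0 :: --c--▸ u11
  u10 = 0 | c.0 :: --c--▸ u11
  u11 = 0 | 0 :: deadlocked
Q's transition system — 12 states:
  v0 = b.(0 | 0 + a.0) | (c.c.0 + b.(0 + 0)) :: --b--▸ v1, --b--▸ v2, --c--▸ v3
  v1 = (0 | 0 + a.0) | (c.c.0 + b.(0 + 0)) :: --a--▸ v4, --b--▸ v5, --c--▸ v6
  v2 = b.(0 | 0 + a.0) | (0 + 0) :: --b--▸ v5
  v3 = b.(0 | 0 + a.0) | c.0 :: --b--▸ v6, --c--▸ v7
  v4 = 0 | (c.c.0 + b.(0 + 0)) :: --b--▸ v8, --c--▸ v9
  v5 = (0 | 0 + a.0) | (0 + 0) :: --a--▸ v8
  v6 = (0 | 0 + a.0) | c.0 :: --a--▸ v9, --c--▸ v10
  v7 = b.(0 | 0 + a.0) | 0 :: --b--▸ v10
  v8 = 0 | (0 + 0) :: deadlocked
  v9 = 0 | c.0 :: --c--▸ v11
  v10 = (0 | 0 + a.0) | 0 :: --a--▸ v11
  v11 = 0 | 0 :: deadlocked
Run σ = ⟨bbc⟩ on P: start {u0}
  after b @ step 1: {u1, u2}
  after b @ step 2: {u4}
  after c @ step 3: {u8}
  — P admits the full trace.
Run σ = ⟨bbc⟩ on Q: start {v0}
  after b @ step 1: {v1, v2}
  after b @ step 2: {v5}
  after c @ step 3: no successor for Q

bbc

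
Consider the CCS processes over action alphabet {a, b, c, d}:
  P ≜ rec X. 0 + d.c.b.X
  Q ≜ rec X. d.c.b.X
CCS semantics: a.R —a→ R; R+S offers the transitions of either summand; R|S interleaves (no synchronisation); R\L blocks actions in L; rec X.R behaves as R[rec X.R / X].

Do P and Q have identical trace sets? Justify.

Reachable graph of P (3 states):
  p0 = rec X. 0 + d.c.b.X :: —d→ p1
  p1 = c.b.(rec X. 0 + d.c.b.X) :: —c→ p2
  p2 = b.(rec X. 0 + d.c.b.X) :: —b→ p0
Reachable graph of Q (3 states):
  q0 = rec X. d.c.b.X :: —d→ q1
  q1 = c.b.(rec X. d.c.b.X) :: —c→ q2
  q2 = b.(rec X. d.c.b.X) :: —b→ q0
Partition-refinement fixed point:
  B0 = {p0, q0}
  B1 = {p1, q1}
  B2 = {p2, q2}
p0 ∈ B0, q0 ∈ B0 → same block
Bisimilar ⇒ trace-equivalent.

traces(P) = traces(Q)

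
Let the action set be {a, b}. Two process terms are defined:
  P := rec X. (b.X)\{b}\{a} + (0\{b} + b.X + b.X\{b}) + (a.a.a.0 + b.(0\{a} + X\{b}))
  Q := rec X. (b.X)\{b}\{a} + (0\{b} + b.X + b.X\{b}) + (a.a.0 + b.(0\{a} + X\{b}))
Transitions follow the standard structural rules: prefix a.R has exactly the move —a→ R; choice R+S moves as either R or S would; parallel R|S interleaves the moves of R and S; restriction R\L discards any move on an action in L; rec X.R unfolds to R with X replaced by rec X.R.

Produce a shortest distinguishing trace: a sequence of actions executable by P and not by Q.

aaa

P's transition system — 9 states:
  s0 = rec X. (b.X)\{b}\{a} + (0\{b} + b.X + b.X\{b}) + (a.a.a.0 + b.(0\{a} + X\{b})) has moves -a-> s1, -b-> s0, -b-> s2, -b-> s3
  s1 = a.a.0 has moves -a-> s4
  s2 = (rec X. (b.X)\{b}\{a} + (0\{b} + b.X + b.X\{b}) + (a.a.a.0 + b.(0\{a} + X\{b})))\{b} has moves -a-> s5
  s3 = 0\{a} + (rec X. (b.X)\{b}\{a} + (0\{b} + b.X + b.X\{b}) + (a.a.a.0 + b.(0\{a} + X\{b})))\{b} has moves -a-> s5
  s4 = a.0 has moves -a-> s6
  s5 = (a.a.0)\{b} has moves -a-> s7
  s6 = 0 has moves ∅
  s7 = (a.0)\{b} has moves -a-> s8
  s8 = 0\{b} has moves ∅
Q's transition system — 7 states:
  t0 = rec X. (b.X)\{b}\{a} + (0\{b} + b.X + b.X\{b}) + (a.a.0 + b.(0\{a} + X\{b})) has moves -a-> t1, -b-> t0, -b-> t2, -b-> t3
  t1 = a.0 has moves -a-> t4
  t2 = (rec X. (b.X)\{b}\{a} + (0\{b} + b.X + b.X\{b}) + (a.a.0 + b.(0\{a} + X\{b})))\{b} has moves -a-> t5
  t3 = 0\{a} + (rec X. (b.X)\{b}\{a} + (0\{b} + b.X + b.X\{b}) + (a.a.0 + b.(0\{a} + X\{b})))\{b} has moves -a-> t5
  t4 = 0 has moves ∅
  t5 = (a.0)\{b} has moves -a-> t6
  t6 = 0\{b} has moves ∅
Trace ⟨aaa⟩ through P, begin at {s0}:
  [1] a ⇒ {s1}
  [2] a ⇒ {s4}
  [3] a ⇒ {s6}
  — P admits the full trace.
Trace ⟨aaa⟩ through Q, begin at {t0}:
  [1] a ⇒ {t1}
  [2] a ⇒ {t4}
  [3] a ⇒ ∅  — Q cannot continue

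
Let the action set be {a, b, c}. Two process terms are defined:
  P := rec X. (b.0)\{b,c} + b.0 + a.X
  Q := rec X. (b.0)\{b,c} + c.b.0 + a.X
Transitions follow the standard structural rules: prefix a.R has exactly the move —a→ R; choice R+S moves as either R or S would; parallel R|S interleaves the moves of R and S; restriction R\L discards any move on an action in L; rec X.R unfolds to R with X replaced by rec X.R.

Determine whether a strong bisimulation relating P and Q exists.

P ≁ Q

Reachable graph of P (2 states):
  u0 = rec X. (b.0)\{b,c} + b.0 + a.X ⊢ --a--▸ u0, --b--▸ u1
  u1 = 0 ⊢ (no moves)
Reachable graph of Q (3 states):
  v0 = rec X. (b.0)\{b,c} + c.b.0 + a.X ⊢ --a--▸ v0, --c--▸ v1
  v1 = b.0 ⊢ --b--▸ v2
  v2 = 0 ⊢ (no moves)
Coarsest stable partition (strong bisimilarity classes):
  B0 = {u0}
  B1 = {u1, v2}
  B2 = {v0}
  B3 = {v1}
u0 ∈ B0, v0 ∈ B2 → different blocks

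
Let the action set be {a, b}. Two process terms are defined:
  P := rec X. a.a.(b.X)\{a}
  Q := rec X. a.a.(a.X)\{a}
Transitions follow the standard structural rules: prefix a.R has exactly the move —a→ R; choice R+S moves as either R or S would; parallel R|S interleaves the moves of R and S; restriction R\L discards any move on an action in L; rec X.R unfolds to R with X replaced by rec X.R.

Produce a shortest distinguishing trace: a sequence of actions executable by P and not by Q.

LTS(P): 4 reachable states
  m0 = rec X. a.a.(b.X)\{a} ⊢ =a=> m1
  m1 = a.(b.(rec X. a.a.(b.X)\{a}))\{a} ⊢ =a=> m2
  m2 = (b.(rec X. a.a.(b.X)\{a}))\{a} ⊢ =b=> m3
  m3 = (rec X. a.a.(b.X)\{a})\{a} ⊢ deadlocked
LTS(Q): 3 reachable states
  n0 = rec X. a.a.(a.X)\{a} ⊢ =a=> n1
  n1 = a.(a.(rec X. a.a.(a.X)\{a}))\{a} ⊢ =a=> n2
  n2 = (a.(rec X. a.a.(a.X)\{a}))\{a} ⊢ deadlocked
Run σ = ⟨aab⟩ on P: start {m0}
  [1] a ⇒ {m1}
  [2] a ⇒ {m2}
  [3] b ⇒ {m3}
  ✓ P
Run σ = ⟨aab⟩ on Q: start {n0}
  [1] a ⇒ {n1}
  [2] a ⇒ {n2}
  [3] b ⇒ ∅ (Q stuck)

aab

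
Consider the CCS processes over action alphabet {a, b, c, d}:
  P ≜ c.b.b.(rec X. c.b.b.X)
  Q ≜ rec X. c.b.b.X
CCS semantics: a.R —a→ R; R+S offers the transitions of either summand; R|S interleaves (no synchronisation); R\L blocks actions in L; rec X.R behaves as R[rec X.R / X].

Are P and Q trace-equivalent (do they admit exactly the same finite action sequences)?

YES

Reachable graph of P (4 states):
  s0 = c.b.b.(rec X. c.b.b.X) ⊢ --c--▸ s1
  s1 = b.b.(rec X. c.b.b.X) ⊢ --b--▸ s2
  s2 = b.(rec X. c.b.b.X) ⊢ --b--▸ s3
  s3 = rec X. c.b.b.X ⊢ --c--▸ s1
Reachable graph of Q (3 states):
  t0 = rec X. c.b.b.X ⊢ --c--▸ t1
  t1 = b.b.(rec X. c.b.b.X) ⊢ --b--▸ t2
  t2 = b.(rec X. c.b.b.X) ⊢ --b--▸ t0
Coarsest stable partition (strong bisimilarity classes):
  B0 = {s0, s3, t0}
  B1 = {s1, t1}
  B2 = {s2, t2}
s0 ∈ B0, t0 ∈ B0 → same block
Bisimilar ⇒ trace-equivalent.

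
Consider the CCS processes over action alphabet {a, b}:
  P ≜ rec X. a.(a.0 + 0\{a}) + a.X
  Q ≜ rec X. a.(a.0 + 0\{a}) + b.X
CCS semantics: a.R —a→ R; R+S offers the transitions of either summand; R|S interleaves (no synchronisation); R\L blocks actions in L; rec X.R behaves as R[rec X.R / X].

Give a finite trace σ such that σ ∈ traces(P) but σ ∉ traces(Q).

aaa

LTS(P): 3 reachable states
  s0 = rec X. a.(a.0 + 0\{a}) + a.X | ··a··> s0, ··a··> s1
  s1 = a.0 + 0\{a} | ··a··> s2
  s2 = 0 | deadlocked
LTS(Q): 3 reachable states
  t0 = rec X. a.(a.0 + 0\{a}) + b.X | ··a··> t1, ··b··> t0
  t1 = a.0 + 0\{a} | ··a··> t2
  t2 = 0 | deadlocked
Run σ = ⟨aaa⟩ on P: start {s0}
  [1] a ⇒ {s0, s1}
  [2] a ⇒ {s0, s1, s2}
  [3] a ⇒ {s0, s1, s2}
  ✓ P
Run σ = ⟨aaa⟩ on Q: start {t0}
  [1] a ⇒ {t1}
  [2] a ⇒ {t2}
  [3] a ⇒ ∅ (Q stuck)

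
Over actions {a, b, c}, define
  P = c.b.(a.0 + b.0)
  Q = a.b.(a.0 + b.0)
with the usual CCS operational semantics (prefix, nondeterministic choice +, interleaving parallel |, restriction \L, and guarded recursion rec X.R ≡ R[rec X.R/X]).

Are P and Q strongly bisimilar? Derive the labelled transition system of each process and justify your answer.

LTS(P): 4 reachable states
  s0 = c.b.(a.0 + b.0) → =c=> s1
  s1 = b.(a.0 + b.0) → =b=> s2
  s2 = a.0 + b.0 → =a=> s3, =b=> s3
  s3 = 0 → ∅
LTS(Q): 4 reachable states
  t0 = a.b.(a.0 + b.0) → =a=> t1
  t1 = b.(a.0 + b.0) → =b=> t2
  t2 = a.0 + b.0 → =a=> t3, =b=> t3
  t3 = 0 → ∅
Partition-refinement fixed point:
  B0 = {s0}
  B1 = {s1, t1}
  B2 = {s2, t2}
  B3 = {s3, t3}
  B4 = {t0}
s0 ∈ B0, t0 ∈ B4 → different blocks

not bisimilar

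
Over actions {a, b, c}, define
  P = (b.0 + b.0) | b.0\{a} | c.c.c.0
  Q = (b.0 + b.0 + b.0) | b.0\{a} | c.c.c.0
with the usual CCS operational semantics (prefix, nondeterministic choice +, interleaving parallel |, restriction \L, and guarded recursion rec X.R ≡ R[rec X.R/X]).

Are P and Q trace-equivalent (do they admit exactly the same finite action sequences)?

trace-equivalent

LTS(P): 16 reachable states
  p0 = (b.0 + b.0) | b.0\{a} | c.c.c.0 :: ··b··> p1, ··b··> p2, ··c··> p3
  p1 = (b.0 + b.0) | 0\{a} | c.c.c.0 :: ··b··> p4, ··c··> p5
  p2 = 0 | b.0\{a} | c.c.c.0 :: ··b··> p4, ··c··> p6
  p3 = (b.0 + b.0) | b.0\{a} | c.c.0 :: ··b··> p5, ··b··> p6, ··c··> p7
  p4 = 0 | 0\{a} | c.c.c.0 :: ··c··> p8
  p5 = (b.0 + b.0) | 0\{a} | c.c.0 :: ··b··> p8, ··c··> p9
  p6 = 0 | b.0\{a} | c.c.0 :: ··b··> p8, ··c··> p10
  p7 = (b.0 + b.0) | b.0\{a} | c.0 :: ··b··> p10, ··b··> p9, ··c··> p11
  p8 = 0 | 0\{a} | c.c.0 :: ··c··> p12
  p9 = (b.0 + b.0) | 0\{a} | c.0 :: ··b··> p12, ··c··> p13
  p10 = 0 | b.0\{a} | c.0 :: ··b··> p12, ··c··> p14
  p11 = (b.0 + b.0) | b.0\{a} | 0 :: ··b··> p13, ··b··> p14
  p12 = 0 | 0\{a} | c.0 :: ··c··> p15
  p13 = (b.0 + b.0) | 0\{a} | 0 :: ··b··> p15
  p14 = 0 | b.0\{a} | 0 :: ··b··> p15
  p15 = 0 | 0\{a} | 0 :: ·
LTS(Q): 16 reachable states
  q0 = (b.0 + b.0 + b.0) | b.0\{a} | c.c.c.0 :: ··b··> q1, ··b··> q2, ··c··> q3
  q1 = (b.0 + b.0 + b.0) | 0\{a} | c.c.c.0 :: ··b··> q4, ··c··> q5
  q2 = 0 | b.0\{a} | c.c.c.0 :: ··b··> q4, ··c··> q6
  q3 = (b.0 + b.0 + b.0) | b.0\{a} | c.c.0 :: ··b··> q5, ··b··> q6, ··c··> q7
  q4 = 0 | 0\{a} | c.c.c.0 :: ··c··> q8
  q5 = (b.0 + b.0 + b.0) | 0\{a} | c.c.0 :: ··b··> q8, ··c··> q9
  q6 = 0 | b.0\{a} | c.c.0 :: ··b··> q8, ··c··> q10
  q7 = (b.0 + b.0 + b.0) | b.0\{a} | c.0 :: ··b··> q10, ··b··> q9, ··c··> q11
  q8 = 0 | 0\{a} | c.c.0 :: ··c··> q12
  q9 = (b.0 + b.0 + b.0) | 0\{a} | c.0 :: ··b··> q12, ··c··> q13
  q10 = 0 | b.0\{a} | c.0 :: ··b··> q12, ··c··> q14
  q11 = (b.0 + b.0 + b.0) | b.0\{a} | 0 :: ··b··> q13, ··b··> q14
  q12 = 0 | 0\{a} | c.0 :: ··c··> q15
  q13 = (b.0 + b.0 + b.0) | 0\{a} | 0 :: ··b··> q15
  q14 = 0 | b.0\{a} | 0 :: ··b··> q15
  q15 = 0 | 0\{a} | 0 :: ·
Bisimilarity quotient blocks:
  B0 = {p0, q0}
  B1 = {p1, p2, q1, q2}
  B2 = {p5, p6, q5, q6}
  B3 = {p10, p9, q10, q9}
  B4 = {p13, p14, q13, q14}
  B5 = {p15, q15}
  B6 = {p12, q12}
  B7 = {p8, q8}
  B8 = {p4, q4}
  B9 = {p3, q3}
  B10 = {p7, q7}
  B11 = {p11, q11}
p0 ∈ B0, q0 ∈ B0 → same block
Bisimilar ⇒ trace-equivalent.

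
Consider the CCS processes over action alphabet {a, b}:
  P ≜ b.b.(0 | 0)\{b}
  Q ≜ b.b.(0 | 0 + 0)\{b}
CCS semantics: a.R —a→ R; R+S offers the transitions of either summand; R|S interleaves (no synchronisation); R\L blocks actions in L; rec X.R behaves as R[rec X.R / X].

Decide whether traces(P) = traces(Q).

LTS(P): 3 reachable states
  s0 = b.b.(0 | 0)\{b} has moves —b→ s1
  s1 = b.(0 | 0)\{b} has moves —b→ s2
  s2 = (0 | 0)\{b} has moves ·
LTS(Q): 3 reachable states
  t0 = b.b.(0 | 0 + 0)\{b} has moves —b→ t1
  t1 = b.(0 | 0 + 0)\{b} has moves —b→ t2
  t2 = (0 | 0 + 0)\{b} has moves ·
Coarsest stable partition (strong bisimilarity classes):
  B0 = {s0, t0}
  B1 = {s1, t1}
  B2 = {s2, t2}
s0 ∈ B0, t0 ∈ B0 → same block
Bisimilar ⇒ trace-equivalent.

traces(P) = traces(Q)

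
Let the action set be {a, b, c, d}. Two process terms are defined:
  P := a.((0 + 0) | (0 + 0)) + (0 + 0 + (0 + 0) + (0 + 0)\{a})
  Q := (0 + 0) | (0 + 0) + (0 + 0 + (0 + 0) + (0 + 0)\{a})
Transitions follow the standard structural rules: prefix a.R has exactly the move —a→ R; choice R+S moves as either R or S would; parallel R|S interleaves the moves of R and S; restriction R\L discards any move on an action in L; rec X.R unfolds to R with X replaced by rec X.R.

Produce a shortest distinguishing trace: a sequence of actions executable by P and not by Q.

LTS(P): 2 reachable states
  p0 = a.((0 + 0) | (0 + 0)) + (0 + 0 + (0 + 0) + (0 + 0)\{a}) :: ··a··> p1
  p1 = (0 + 0) | (0 + 0) :: (no moves)
LTS(Q): 1 reachable states
  q0 = (0 + 0) | (0 + 0) + (0 + 0 + (0 + 0) + (0 + 0)\{a}) :: (no moves)
Trace ⟨a⟩ through P, begin at {p0}:
  after a @ step 1: {p1}
  — P admits the full trace.
Trace ⟨a⟩ through Q, begin at {q0}:
  after a @ step 1: ∅  — Q cannot continue

a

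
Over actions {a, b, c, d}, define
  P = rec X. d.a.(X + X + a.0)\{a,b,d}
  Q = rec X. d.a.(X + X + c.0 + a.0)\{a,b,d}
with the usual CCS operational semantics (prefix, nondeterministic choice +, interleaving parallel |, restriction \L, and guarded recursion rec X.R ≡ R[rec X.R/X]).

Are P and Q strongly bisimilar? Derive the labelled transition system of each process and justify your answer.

P ≁ Q

Reachable graph of P (3 states):
  u0 = rec X. d.a.(X + X + a.0)\{a,b,d} → -d-> u1
  u1 = a.((rec X. d.a.(X + X + a.0)\{a,b,d}) + (rec X. d.a.(X + X + a.0)\{a,b,d}) + a.0)\{a,b,d} → -a-> u2
  u2 = ((rec X. d.a.(X + X + a.0)\{a,b,d}) + (rec X. d.a.(X + X + a.0)\{a,b,d}) + a.0)\{a,b,d} → deadlocked
Reachable graph of Q (4 states):
  v0 = rec X. d.a.(X + X + c.0 + a.0)\{a,b,d} → -d-> v1
  v1 = a.((rec X. d.a.(X + X + c.0 + a.0)\{a,b,d}) + (rec X. d.a.(X + X + c.0 + a.0)\{a,b,d}) + c.0 + a.0)\{a,b,d} → -a-> v2
  v2 = ((rec X. d.a.(X + X + c.0 + a.0)\{a,b,d}) + (rec X. d.a.(X + X + c.0 + a.0)\{a,b,d}) + c.0 + a.0)\{a,b,d} → -c-> v3
  v3 = 0\{a,b,d} → deadlocked
Partition-refinement fixed point:
  B0 = {u0}
  B1 = {u1}
  B2 = {u2, v3}
  B3 = {v0}
  B4 = {v1}
  B5 = {v2}
u0 ∈ B0, v0 ∈ B3 → different blocks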